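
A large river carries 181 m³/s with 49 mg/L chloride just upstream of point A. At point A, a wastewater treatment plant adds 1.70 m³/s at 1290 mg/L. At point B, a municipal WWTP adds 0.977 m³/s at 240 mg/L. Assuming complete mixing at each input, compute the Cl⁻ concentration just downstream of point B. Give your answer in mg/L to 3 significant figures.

After input A: C = (181·49 + 1.7·1290) / 182.7 = 60.55 mg/L.
After input B: C = (182.7·60.55 + 0.977·240) / 183.7 = 61.5 mg/L.

61.5 mg/L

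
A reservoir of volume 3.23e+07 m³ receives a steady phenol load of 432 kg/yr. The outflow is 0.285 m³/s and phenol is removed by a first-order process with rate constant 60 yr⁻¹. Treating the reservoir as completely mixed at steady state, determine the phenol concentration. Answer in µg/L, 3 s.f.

0.222 µg/L

Outflow Q = 0.285 m³/s × 3.156e+07 s/yr = 8.994e+06 m³/yr.
Steady-state CSTR mass balance: W = Q·C + k·V·C, so C = W/(Q + kV).
Q + kV = 8.994e+06 + 60·3.23e+07 = 1.947e+09 m³/yr.
C = 432/1.947e+09 = 2.219e-07 kg/m³ = 0.0002219 mg/L = 0.2219 µg/L.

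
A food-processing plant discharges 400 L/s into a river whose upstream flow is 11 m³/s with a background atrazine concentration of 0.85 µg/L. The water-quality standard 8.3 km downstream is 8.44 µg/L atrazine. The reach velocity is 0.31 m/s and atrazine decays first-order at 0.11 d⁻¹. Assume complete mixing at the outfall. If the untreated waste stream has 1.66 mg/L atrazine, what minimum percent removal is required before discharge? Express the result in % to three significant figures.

400 L/s = 0.4 m³/s.
0.85 µg/L = 0.00085 mg/L.
8.44 µg/L = 0.00844 mg/L.
Travel time to the compliance point: t = 8300/0.31 = 2.677e+04 s = 0.3099 d; decay factor exp(−0.11·0.3099) = 0.9665.
So the concentration just after mixing may be at most 0.00844/0.9665 = 0.008733 mg/L.
Mass balance: 0.008733·11.4 = 0.4·Cₑ + 11·0.00085.
Cₑ = (0.09955 − 0.00935) / 0.4 = 0.2255 mg/L.
Required removal = 1 − 0.2255/1.66 = 86.42 %.

86.4 %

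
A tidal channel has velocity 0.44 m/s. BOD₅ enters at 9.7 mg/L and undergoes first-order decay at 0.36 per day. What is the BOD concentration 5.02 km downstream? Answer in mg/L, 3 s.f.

Travel time t = 5.02 km / 0.44 m/s = 5020/0.44 = 1.141e+04 s = 0.132 d.
First-order decay: C = 9.7·exp(−0.36·0.132) = 9.7·0.9536 = 9.25 mg/L.

9.25 mg/L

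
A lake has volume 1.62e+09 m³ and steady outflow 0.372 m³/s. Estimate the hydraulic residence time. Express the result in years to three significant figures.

Q = 0.372 m³/s × 3.156e+07 s/yr = 1.174e+07 m³/yr.
Hydraulic residence time τ = V/Q = 1.62e+09/1.174e+07 = 138 yr.

138 yr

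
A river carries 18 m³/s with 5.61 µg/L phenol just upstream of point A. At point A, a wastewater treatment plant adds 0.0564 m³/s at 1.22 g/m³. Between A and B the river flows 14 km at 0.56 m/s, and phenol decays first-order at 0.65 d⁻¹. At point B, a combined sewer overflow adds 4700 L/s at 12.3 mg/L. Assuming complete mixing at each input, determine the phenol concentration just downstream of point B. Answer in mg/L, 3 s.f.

5.61 µg/L = 0.00561 mg/L.
After input A: C = (18·0.00561 + 0.0564·1.22) / 18.06 = 0.009403 mg/L.
Over the 14 km reach to input B (t = 2.5e+04 s = 0.2894 d), decay gives C = 0.009403·exp(−0.65·0.2894) = 0.007791 mg/L.
4700 L/s = 4.7 m³/s.
After input B: C = (18.06·0.007791 + 4.7·12.3) / 22.76 = 2.547 mg/L.

2.55 mg/L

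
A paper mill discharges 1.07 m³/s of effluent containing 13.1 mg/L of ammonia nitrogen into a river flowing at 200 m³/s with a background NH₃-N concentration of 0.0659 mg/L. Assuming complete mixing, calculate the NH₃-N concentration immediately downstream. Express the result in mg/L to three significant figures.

Conservation of mass across the mixing zone: C = (1.07·13.1 + 200·0.0659) / (1.07 + 200) = 27.2/201.1 = 0.1353 mg/L.

0.135 mg/L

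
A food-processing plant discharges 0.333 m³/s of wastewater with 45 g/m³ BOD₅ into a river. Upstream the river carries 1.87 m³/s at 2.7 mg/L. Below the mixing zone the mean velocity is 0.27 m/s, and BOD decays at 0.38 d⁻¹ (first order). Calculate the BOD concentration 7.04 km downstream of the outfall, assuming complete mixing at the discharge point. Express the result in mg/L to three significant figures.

8.11 mg/L

After complete mixing, C₀ = (0.333·45 + 1.87·2.7) / 2.203 = 9.094 mg/L.
Travel time t = 7040 m / 0.27 m/s = 2.607e+04 s = 0.3018 d.
C = 9.094·exp(−0.38·0.3018) = 9.094·0.8917 = 8.109 mg/L.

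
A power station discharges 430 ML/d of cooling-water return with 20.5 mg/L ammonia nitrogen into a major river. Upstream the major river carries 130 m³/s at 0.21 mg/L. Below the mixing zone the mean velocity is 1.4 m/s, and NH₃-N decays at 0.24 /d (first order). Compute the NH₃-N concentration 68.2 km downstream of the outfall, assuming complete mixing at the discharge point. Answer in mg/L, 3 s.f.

430 ML/d = 4.977 m³/s.
After complete mixing, C₀ = (4.977·20.5 + 130·0.21) / 135 = 0.9581 mg/L.
Travel time t = 6.82e+04 m / 1.4 m/s = 4.871e+04 s = 0.5638 d.
C = 0.9581·exp(−0.24·0.5638) = 0.9581·0.8734 = 0.8369 mg/L.

0.837 mg/L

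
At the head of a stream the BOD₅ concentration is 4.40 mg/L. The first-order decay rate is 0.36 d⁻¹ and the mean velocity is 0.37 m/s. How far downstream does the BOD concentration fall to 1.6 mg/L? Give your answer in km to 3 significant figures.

89.8 km

From C = C₀·e^(−kt), t = ln(C₀/C)/k = ln(4.40/1.6)/0.36 = 1.012/0.36 = 2.81 d.
Distance = v·t = 0.37 m/s × 2.428e+05 s = 8.983e+04 m = 89.83 km.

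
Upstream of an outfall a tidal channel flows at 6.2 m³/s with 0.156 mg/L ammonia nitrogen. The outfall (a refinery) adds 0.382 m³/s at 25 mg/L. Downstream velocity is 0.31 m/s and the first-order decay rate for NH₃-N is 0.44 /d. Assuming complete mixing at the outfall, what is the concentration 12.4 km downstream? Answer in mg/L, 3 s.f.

1.30 mg/L

After complete mixing, C₀ = (0.382·25 + 6.2·0.156) / 6.582 = 1.598 mg/L.
Travel time t = 1.24e+04 m / 0.31 m/s = 4e+04 s = 0.463 d.
C = 1.598·exp(−0.44·0.463) = 1.598·0.8157 = 1.303 mg/L.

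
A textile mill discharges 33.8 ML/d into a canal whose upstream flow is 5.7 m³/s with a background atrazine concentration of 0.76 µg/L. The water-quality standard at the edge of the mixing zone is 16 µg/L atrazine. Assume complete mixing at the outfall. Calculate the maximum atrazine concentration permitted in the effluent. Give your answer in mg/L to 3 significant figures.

0.238 mg/L

33.8 ML/d = 0.3912 m³/s.
0.76 µg/L = 0.00076 mg/L.
16 µg/L = 0.016 mg/L.
Mass balance: 0.016·6.091 = 0.3912·Cₑ + 5.7·0.00076.
Cₑ = (0.09746 − 0.004332) / 0.3912 = 0.2381 mg/L.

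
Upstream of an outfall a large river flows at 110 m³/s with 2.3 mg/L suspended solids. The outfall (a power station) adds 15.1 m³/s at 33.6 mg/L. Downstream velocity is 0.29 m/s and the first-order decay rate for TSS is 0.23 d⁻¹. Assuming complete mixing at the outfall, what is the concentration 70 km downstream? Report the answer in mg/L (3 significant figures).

3.20 mg/L

After complete mixing, C₀ = (15.1·33.6 + 110·2.3) / 125.1 = 6.078 mg/L.
Travel time t = 7e+04 m / 0.29 m/s = 2.414e+05 s = 2.794 d.
C = 6.078·exp(−0.23·2.794) = 6.078·0.5259 = 3.197 mg/L.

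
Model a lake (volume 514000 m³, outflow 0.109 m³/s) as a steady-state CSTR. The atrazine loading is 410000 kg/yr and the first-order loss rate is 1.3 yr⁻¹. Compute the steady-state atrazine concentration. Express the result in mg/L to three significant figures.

Outflow Q = 0.109 m³/s × 3.156e+07 s/yr = 3.44e+06 m³/yr.
Steady-state CSTR mass balance: W = Q·C + k·V·C, so C = W/(Q + kV).
Q + kV = 3.44e+06 + 1.3·514000 = 4.108e+06 m³/yr.
C = 410000/4.108e+06 = 0.09981 kg/m³ = 99.81 mg/L.

99.8 mg/L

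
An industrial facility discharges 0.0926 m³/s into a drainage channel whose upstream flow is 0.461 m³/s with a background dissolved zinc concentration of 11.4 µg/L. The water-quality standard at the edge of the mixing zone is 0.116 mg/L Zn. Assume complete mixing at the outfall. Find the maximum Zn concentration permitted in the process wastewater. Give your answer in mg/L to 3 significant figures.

11.4 µg/L = 0.0114 mg/L.
Mass balance: 0.116·0.5536 = 0.0926·Cₑ + 0.461·0.0114.
Cₑ = (0.06422 − 0.005255) / 0.0926 = 0.6367 mg/L.

0.637 mg/L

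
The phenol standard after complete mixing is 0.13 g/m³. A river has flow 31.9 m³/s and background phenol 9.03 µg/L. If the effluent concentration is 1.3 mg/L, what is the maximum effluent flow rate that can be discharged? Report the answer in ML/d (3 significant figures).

9.03 µg/L = 0.00903 mg/L.
Mass balance at complete mixing: C_std·(Q_w + Q_r) = Q_w·C_e + Q_r·C_b.
Rearranging, Q_w = Q_r·(C_std − C_b)/(C_e − C_std) = 31.9·(0.13 − 0.00903) / (1.3 − 0.13) = 3.298 m³/s.
= 285 ML/d.

285 ML/d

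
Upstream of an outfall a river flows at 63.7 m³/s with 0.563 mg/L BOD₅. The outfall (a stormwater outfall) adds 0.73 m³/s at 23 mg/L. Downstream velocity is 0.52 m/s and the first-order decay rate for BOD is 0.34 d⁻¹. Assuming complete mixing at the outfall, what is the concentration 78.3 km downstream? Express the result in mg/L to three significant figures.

0.452 mg/L

After complete mixing, C₀ = (0.73·23 + 63.7·0.563) / 64.43 = 0.8172 mg/L.
Travel time t = 7.83e+04 m / 0.52 m/s = 1.506e+05 s = 1.743 d.
C = 0.8172·exp(−0.34·1.743) = 0.8172·0.5529 = 0.4519 mg/L.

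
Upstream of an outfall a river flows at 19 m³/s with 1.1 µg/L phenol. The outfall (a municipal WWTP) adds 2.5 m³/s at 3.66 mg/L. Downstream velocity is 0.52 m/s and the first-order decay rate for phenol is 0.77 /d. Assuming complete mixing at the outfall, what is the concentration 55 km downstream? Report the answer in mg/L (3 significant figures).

0.166 mg/L

1.1 µg/L = 0.0011 mg/L.
After complete mixing, C₀ = (2.5·3.66 + 19·0.0011) / 21.5 = 0.4266 mg/L.
Travel time t = 5.5e+04 m / 0.52 m/s = 1.058e+05 s = 1.224 d.
C = 0.4266·exp(−0.77·1.224) = 0.4266·0.3896 = 0.1662 mg/L.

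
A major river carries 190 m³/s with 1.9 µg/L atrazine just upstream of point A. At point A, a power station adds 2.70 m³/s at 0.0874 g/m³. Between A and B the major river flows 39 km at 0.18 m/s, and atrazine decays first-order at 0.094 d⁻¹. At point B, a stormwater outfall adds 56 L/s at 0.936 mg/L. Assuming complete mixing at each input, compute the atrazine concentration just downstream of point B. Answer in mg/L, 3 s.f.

0.00272 mg/L

1.9 µg/L = 0.0019 mg/L.
After input A: C = (190·0.0019 + 2.7·0.0874) / 192.7 = 0.003098 mg/L.
Over the 39 km reach to input B (t = 2.167e+05 s = 2.508 d), decay gives C = 0.003098·exp(−0.094·2.508) = 0.002447 mg/L.
56 L/s = 0.056 m³/s.
After input B: C = (192.7·0.002447 + 0.056·0.936) / 192.8 = 0.002719 mg/L.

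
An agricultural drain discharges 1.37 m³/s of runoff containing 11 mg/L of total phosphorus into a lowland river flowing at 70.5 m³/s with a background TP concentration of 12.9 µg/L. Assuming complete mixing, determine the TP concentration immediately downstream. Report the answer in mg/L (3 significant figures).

12.9 µg/L = 0.0129 mg/L.
Conservation of mass across the mixing zone: C = (1.37·11 + 70.5·0.0129) / (1.37 + 70.5) = 15.98/71.87 = 0.2223 mg/L.

0.222 mg/L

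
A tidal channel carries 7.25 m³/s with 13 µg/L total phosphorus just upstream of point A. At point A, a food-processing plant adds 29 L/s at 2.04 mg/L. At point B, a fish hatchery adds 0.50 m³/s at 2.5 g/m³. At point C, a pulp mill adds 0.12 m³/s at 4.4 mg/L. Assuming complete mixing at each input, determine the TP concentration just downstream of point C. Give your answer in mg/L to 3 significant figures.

13 µg/L = 0.013 mg/L.
29 L/s = 0.029 m³/s.
After input A: C = (7.25·0.013 + 0.029·2.04) / 7.279 = 0.02108 mg/L.
After input B: C = (7.279·0.02108 + 0.5·2.5) / 7.779 = 0.1804 mg/L.
After input C: C = (7.779·0.1804 + 0.12·4.4) / 7.899 = 0.2445 mg/L.

0.245 mg/L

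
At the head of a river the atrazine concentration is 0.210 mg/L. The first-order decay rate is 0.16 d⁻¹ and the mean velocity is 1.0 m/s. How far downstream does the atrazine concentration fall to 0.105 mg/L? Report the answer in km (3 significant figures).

374 km

From C = C₀·e^(−kt), t = ln(C₀/C)/k = ln(0.210/0.105)/0.16 = 0.6931/0.16 = 4.332 d.
Distance = v·t = 1.0 m/s × 3.743e+05 s = 3.743e+05 m = 374.3 km.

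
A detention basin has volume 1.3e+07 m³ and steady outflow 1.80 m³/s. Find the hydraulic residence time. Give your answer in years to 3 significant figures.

0.229 yr

Q = 1.80 m³/s × 3.156e+07 s/yr = 5.68e+07 m³/yr.
Hydraulic residence time τ = V/Q = 1.3e+07/5.68e+07 = 0.2289 yr.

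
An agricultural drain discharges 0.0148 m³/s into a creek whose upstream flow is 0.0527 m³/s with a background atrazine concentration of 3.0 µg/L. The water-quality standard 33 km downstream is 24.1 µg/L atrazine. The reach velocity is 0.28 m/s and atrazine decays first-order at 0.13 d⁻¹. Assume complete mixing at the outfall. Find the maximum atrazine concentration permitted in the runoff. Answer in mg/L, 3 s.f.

3.0 µg/L = 0.003 mg/L.
24.1 µg/L = 0.0241 mg/L.
Travel time to the compliance point: t = 3.3e+04/0.28 = 1.179e+05 s = 1.364 d; decay factor exp(−0.13·1.364) = 0.8375.
So the concentration just after mixing may be at most 0.0241/0.8375 = 0.02878 mg/L.
Mass balance: 0.02878·0.0675 = 0.0148·Cₑ + 0.0527·0.003.
Cₑ = (0.001942 − 0.0001581) / 0.0148 = 0.1206 mg/L.

0.121 mg/L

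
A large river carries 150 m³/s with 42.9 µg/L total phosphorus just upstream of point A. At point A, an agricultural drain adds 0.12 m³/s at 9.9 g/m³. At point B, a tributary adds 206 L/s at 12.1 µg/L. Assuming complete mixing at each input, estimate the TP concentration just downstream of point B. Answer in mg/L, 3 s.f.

0.0507 mg/L

42.9 µg/L = 0.0429 mg/L.
After input A: C = (150·0.0429 + 0.12·9.9) / 150.1 = 0.05078 mg/L.
206 L/s = 0.206 m³/s.
12.1 µg/L = 0.0121 mg/L.
After input B: C = (150.1·0.05078 + 0.206·0.0121) / 150.3 = 0.05073 mg/L.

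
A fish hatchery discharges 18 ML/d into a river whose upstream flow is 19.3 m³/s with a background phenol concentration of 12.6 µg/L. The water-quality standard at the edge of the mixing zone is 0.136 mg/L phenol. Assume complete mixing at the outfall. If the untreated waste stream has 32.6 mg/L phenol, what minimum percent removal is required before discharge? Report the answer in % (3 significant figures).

18 ML/d = 0.2083 m³/s.
12.6 µg/L = 0.0126 mg/L.
Mass balance: 0.136·19.51 = 0.2083·Cₑ + 19.3·0.0126.
Cₑ = (2.653 − 0.2432) / 0.2083 = 11.57 mg/L.
Required removal = 1 − 11.57/32.6 = 64.52 %.

64.5 %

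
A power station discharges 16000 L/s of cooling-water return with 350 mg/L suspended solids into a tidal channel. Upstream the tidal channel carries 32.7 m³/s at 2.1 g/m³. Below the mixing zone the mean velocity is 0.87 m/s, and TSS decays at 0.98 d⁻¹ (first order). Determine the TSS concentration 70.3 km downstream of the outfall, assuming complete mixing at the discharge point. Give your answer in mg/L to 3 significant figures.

16000 L/s = 16 m³/s.
After complete mixing, C₀ = (16·350 + 32.7·2.1) / 48.7 = 116.4 mg/L.
Travel time t = 7.03e+04 m / 0.87 m/s = 8.08e+04 s = 0.9352 d.
C = 116.4·exp(−0.98·0.9352) = 116.4·0.3999 = 46.55 mg/L.

46.5 mg/L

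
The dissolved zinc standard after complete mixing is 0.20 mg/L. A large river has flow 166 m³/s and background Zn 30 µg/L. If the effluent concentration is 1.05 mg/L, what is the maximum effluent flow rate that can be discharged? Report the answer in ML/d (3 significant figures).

2870 ML/d

30 µg/L = 0.03 mg/L.
Mass balance at complete mixing: C_std·(Q_w + Q_r) = Q_w·C_e + Q_r·C_b.
Rearranging, Q_w = Q_r·(C_std − C_b)/(C_e − C_std) = 166·(0.2 − 0.03) / (1.05 − 0.2) = 33.2 m³/s.
= 2868 ML/d.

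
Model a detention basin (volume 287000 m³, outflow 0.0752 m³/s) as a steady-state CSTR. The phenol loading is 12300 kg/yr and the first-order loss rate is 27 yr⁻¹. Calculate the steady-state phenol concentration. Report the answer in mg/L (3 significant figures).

1.22 mg/L

Outflow Q = 0.0752 m³/s × 3.156e+07 s/yr = 2.373e+06 m³/yr.
Steady-state CSTR mass balance: W = Q·C + k·V·C, so C = W/(Q + kV).
Q + kV = 2.373e+06 + 27·287000 = 1.012e+07 m³/yr.
C = 12300/1.012e+07 = 0.001215 kg/m³ = 1.215 mg/L.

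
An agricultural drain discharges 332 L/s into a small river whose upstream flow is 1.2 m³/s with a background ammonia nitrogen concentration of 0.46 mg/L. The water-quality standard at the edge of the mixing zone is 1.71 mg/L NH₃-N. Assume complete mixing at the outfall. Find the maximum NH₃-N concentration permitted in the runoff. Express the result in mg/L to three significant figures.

332 L/s = 0.332 m³/s.
Mass balance: 1.71·1.532 = 0.332·Cₑ + 1.2·0.46.
Cₑ = (2.62 − 0.552) / 0.332 = 6.228 mg/L.

6.23 mg/L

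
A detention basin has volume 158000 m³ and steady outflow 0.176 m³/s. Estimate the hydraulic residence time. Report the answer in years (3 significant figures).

0.0284 yr

Q = 0.176 m³/s × 3.156e+07 s/yr = 5.554e+06 m³/yr.
Hydraulic residence time τ = V/Q = 158000/5.554e+06 = 0.02845 yr.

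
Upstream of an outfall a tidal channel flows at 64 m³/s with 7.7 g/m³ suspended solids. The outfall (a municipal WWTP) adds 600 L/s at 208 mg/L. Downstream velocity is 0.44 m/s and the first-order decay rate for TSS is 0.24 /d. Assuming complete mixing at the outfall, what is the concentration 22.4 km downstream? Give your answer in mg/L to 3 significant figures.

600 L/s = 0.6 m³/s.
After complete mixing, C₀ = (0.6·208 + 64·7.7) / 64.6 = 9.56 mg/L.
Travel time t = 2.24e+04 m / 0.44 m/s = 5.091e+04 s = 0.5892 d.
C = 9.56·exp(−0.24·0.5892) = 9.56·0.8681 = 8.3 mg/L.

8.30 mg/L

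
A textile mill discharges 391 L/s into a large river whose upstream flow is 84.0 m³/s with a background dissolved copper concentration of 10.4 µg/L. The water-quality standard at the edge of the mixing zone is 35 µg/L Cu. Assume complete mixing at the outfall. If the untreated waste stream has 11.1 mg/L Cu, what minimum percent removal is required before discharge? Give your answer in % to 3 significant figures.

391 L/s = 0.391 m³/s.
10.4 µg/L = 0.0104 mg/L.
35 µg/L = 0.035 mg/L.
Mass balance: 0.035·84.39 = 0.391·Cₑ + 84·0.0104.
Cₑ = (2.954 − 0.8736) / 0.391 = 5.32 mg/L.
Required removal = 1 − 5.32/11.1 = 52.07 %.

52.1 %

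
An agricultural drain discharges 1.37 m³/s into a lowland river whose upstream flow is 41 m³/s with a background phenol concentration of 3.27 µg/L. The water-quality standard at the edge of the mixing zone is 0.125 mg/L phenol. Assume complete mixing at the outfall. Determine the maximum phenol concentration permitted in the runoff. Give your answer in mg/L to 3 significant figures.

3.77 mg/L

3.27 µg/L = 0.00327 mg/L.
Mass balance: 0.125·42.37 = 1.37·Cₑ + 41·0.00327.
Cₑ = (5.296 − 0.1341) / 1.37 = 3.768 mg/L.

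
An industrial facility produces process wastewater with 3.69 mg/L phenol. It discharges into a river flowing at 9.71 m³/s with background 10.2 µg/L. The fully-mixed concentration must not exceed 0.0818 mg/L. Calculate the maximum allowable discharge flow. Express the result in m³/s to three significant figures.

10.2 µg/L = 0.0102 mg/L.
Mass balance at complete mixing: C_std·(Q_w + Q_r) = Q_w·C_e + Q_r·C_b.
Rearranging, Q_w = Q_r·(C_std − C_b)/(C_e − C_std) = 9.71·(0.0818 − 0.0102) / (3.69 − 0.0818) = 0.1927 m³/s.

0.193 m³/s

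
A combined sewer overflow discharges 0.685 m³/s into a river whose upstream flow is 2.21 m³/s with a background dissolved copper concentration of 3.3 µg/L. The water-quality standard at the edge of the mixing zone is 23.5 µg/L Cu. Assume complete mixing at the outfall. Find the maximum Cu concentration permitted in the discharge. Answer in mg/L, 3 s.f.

0.0887 mg/L

3.3 µg/L = 0.0033 mg/L.
23.5 µg/L = 0.0235 mg/L.
Mass balance: 0.0235·2.895 = 0.685·Cₑ + 2.21·0.0033.
Cₑ = (0.06803 − 0.007293) / 0.685 = 0.08867 mg/L.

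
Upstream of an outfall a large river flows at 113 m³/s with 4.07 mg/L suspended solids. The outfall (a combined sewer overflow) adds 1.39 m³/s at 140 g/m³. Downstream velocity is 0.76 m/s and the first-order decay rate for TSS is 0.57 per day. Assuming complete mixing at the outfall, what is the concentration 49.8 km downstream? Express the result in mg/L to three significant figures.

After complete mixing, C₀ = (1.39·140 + 113·4.07) / 114.4 = 5.722 mg/L.
Travel time t = 4.98e+04 m / 0.76 m/s = 6.553e+04 s = 0.7584 d.
C = 5.722·exp(−0.57·0.7584) = 5.722·0.649 = 3.714 mg/L.

3.71 mg/L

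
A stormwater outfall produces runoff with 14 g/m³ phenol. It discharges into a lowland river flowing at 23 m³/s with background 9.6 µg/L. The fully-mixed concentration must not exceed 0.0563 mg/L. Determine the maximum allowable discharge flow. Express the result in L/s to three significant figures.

77.0 L/s

9.6 µg/L = 0.0096 mg/L.
Mass balance at complete mixing: C_std·(Q_w + Q_r) = Q_w·C_e + Q_r·C_b.
Rearranging, Q_w = Q_r·(C_std − C_b)/(C_e − C_std) = 23·(0.0563 − 0.0096) / (14 − 0.0563) = 0.07703 m³/s.
= 77.03 L/s.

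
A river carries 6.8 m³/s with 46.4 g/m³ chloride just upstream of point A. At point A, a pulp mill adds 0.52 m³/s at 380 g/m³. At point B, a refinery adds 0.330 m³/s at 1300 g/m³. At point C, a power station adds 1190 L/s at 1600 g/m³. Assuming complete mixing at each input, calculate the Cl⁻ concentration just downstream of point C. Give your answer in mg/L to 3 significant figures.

322 mg/L

After input A: C = (6.8·46.4 + 0.52·380) / 7.32 = 70.1 mg/L.
After input B: C = (7.32·70.1 + 0.33·1300) / 7.65 = 123.2 mg/L.
1190 L/s = 1.19 m³/s.
After input C: C = (7.65·123.2 + 1.19·1600) / 8.84 = 322 mg/L.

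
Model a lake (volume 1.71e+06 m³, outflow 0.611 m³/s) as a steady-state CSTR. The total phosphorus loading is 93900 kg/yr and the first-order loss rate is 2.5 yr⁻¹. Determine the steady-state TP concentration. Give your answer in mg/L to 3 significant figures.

3.99 mg/L

Outflow Q = 0.611 m³/s × 3.156e+07 s/yr = 1.928e+07 m³/yr.
Steady-state CSTR mass balance: W = Q·C + k·V·C, so C = W/(Q + kV).
Q + kV = 1.928e+07 + 2.5·1.71e+06 = 2.356e+07 m³/yr.
C = 93900/2.356e+07 = 0.003986 kg/m³ = 3.986 mg/L.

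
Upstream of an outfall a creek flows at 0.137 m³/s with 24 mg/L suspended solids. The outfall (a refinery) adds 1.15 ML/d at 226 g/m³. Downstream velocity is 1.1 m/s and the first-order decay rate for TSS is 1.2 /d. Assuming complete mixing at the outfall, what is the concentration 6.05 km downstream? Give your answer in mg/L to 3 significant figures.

38.8 mg/L

1.15 ML/d = 0.01331 m³/s.
After complete mixing, C₀ = (0.01331·226 + 0.137·24) / 0.1503 = 41.89 mg/L.
Travel time t = 6050 m / 1.1 m/s = 5500 s = 0.06366 d.
C = 41.89·exp(−1.2·0.06366) = 41.89·0.9265 = 38.81 mg/L.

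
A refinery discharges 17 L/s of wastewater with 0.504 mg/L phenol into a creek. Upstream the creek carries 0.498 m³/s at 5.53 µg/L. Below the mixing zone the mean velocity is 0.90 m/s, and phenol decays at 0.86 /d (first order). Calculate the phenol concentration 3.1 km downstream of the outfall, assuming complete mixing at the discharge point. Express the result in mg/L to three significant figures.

0.0212 mg/L

17 L/s = 0.017 m³/s.
5.53 µg/L = 0.00553 mg/L.
After complete mixing, C₀ = (0.017·0.504 + 0.498·0.00553) / 0.515 = 0.02198 mg/L.
Travel time t = 3100 m / 0.90 m/s = 3444 s = 0.03987 d.
C = 0.02198·exp(−0.86·0.03987) = 0.02198·0.9663 = 0.02124 mg/L.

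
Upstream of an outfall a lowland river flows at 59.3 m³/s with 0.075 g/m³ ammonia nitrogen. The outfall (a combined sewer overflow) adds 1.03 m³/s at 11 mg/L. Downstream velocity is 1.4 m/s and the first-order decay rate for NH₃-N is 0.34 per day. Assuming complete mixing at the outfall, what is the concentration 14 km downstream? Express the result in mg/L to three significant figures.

After complete mixing, C₀ = (1.03·11 + 59.3·0.075) / 60.33 = 0.2615 mg/L.
Travel time t = 1.4e+04 m / 1.4 m/s = 1e+04 s = 0.1157 d.
C = 0.2615·exp(−0.34·0.1157) = 0.2615·0.9614 = 0.2514 mg/L.

0.251 mg/L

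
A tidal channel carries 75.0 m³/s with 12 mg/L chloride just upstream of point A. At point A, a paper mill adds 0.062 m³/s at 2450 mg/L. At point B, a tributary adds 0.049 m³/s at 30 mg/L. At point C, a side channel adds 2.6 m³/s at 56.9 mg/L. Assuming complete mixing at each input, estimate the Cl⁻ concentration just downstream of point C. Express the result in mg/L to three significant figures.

After input A: C = (75·12 + 0.062·2450) / 75.06 = 14.01 mg/L.
After input B: C = (75.06·14.01 + 0.049·30) / 75.11 = 14.02 mg/L.
After input C: C = (75.11·14.02 + 2.6·56.9) / 77.71 = 15.46 mg/L.

15.5 mg/L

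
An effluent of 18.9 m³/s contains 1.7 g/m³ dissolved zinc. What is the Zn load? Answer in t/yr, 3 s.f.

1010 t/yr

Mass flux = Q·C = 18.9 m³/s × 1.7 g/m³ = 32.13 g/s.
= 32.13 g/s × 31.56 = 1014 t/yr.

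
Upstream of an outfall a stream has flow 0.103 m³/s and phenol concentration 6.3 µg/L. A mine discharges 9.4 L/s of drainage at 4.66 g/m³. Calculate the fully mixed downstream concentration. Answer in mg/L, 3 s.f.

9.4 L/s = 0.0094 m³/s.
6.3 µg/L = 0.0063 mg/L.
By mass balance at complete mixing, C = (0.0094·4.66 + 0.103·0.0063) / (0.0094 + 0.103) = 0.04445/0.1124 = 0.3955 mg/L.

0.395 mg/L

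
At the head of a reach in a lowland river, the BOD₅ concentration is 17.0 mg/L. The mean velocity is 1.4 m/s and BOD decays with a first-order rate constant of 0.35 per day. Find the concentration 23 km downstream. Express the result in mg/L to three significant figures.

Travel time t = 23 km / 1.4 m/s = 2.3e+04/1.4 = 1.643e+04 s = 0.1901 d.
First-order decay: C = 17.0·exp(−0.35·0.1901) = 17.0·0.9356 = 15.91 mg/L.

15.9 mg/L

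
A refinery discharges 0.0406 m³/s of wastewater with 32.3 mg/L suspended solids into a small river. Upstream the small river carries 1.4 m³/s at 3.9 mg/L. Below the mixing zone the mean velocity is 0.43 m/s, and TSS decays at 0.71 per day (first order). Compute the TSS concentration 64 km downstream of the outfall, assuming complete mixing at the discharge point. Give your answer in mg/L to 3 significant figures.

After complete mixing, C₀ = (0.0406·32.3 + 1.4·3.9) / 1.441 = 4.7 mg/L.
Travel time t = 6.4e+04 m / 0.43 m/s = 1.488e+05 s = 1.723 d.
C = 4.7·exp(−0.71·1.723) = 4.7·0.2943 = 1.383 mg/L.

1.38 mg/L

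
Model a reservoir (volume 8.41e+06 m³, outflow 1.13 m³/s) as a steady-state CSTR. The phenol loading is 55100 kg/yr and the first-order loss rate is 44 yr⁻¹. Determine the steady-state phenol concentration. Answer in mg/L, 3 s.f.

0.136 mg/L

Outflow Q = 1.13 m³/s × 3.156e+07 s/yr = 3.566e+07 m³/yr.
Steady-state CSTR mass balance: W = Q·C + k·V·C, so C = W/(Q + kV).
Q + kV = 3.566e+07 + 44·8.41e+06 = 4.057e+08 m³/yr.
C = 55100/4.057e+08 = 0.0001358 kg/m³ = 0.1358 mg/L.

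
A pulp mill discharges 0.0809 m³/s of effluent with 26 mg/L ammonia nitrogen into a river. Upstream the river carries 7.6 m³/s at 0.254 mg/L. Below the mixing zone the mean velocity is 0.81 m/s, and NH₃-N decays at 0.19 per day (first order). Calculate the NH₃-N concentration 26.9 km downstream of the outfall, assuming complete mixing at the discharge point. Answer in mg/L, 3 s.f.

0.488 mg/L

After complete mixing, C₀ = (0.0809·26 + 7.6·0.254) / 7.681 = 0.5252 mg/L.
Travel time t = 2.69e+04 m / 0.81 m/s = 3.321e+04 s = 0.3844 d.
C = 0.5252·exp(−0.19·0.3844) = 0.5252·0.9296 = 0.4882 mg/L.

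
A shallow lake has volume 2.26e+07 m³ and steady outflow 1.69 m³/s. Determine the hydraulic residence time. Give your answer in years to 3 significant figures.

Q = 1.69 m³/s × 3.156e+07 s/yr = 5.333e+07 m³/yr.
Hydraulic residence time τ = V/Q = 2.26e+07/5.333e+07 = 0.4238 yr.

0.424 yr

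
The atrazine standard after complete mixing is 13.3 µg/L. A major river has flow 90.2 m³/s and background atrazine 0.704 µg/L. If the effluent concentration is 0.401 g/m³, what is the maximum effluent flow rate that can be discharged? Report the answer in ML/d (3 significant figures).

0.704 µg/L = 0.000704 mg/L.
13.3 µg/L = 0.0133 mg/L.
Mass balance at complete mixing: C_std·(Q_w + Q_r) = Q_w·C_e + Q_r·C_b.
Rearranging, Q_w = Q_r·(C_std − C_b)/(C_e − C_std) = 90.2·(0.0133 − 0.000704) / (0.401 − 0.0133) = 2.931 m³/s.
= 253.2 ML/d.

253 ML/d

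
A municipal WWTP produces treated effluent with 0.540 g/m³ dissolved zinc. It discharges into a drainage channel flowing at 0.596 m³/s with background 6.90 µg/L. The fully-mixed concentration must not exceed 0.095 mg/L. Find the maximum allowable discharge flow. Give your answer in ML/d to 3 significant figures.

10.2 ML/d

6.90 µg/L = 0.0069 mg/L.
Mass balance at complete mixing: C_std·(Q_w + Q_r) = Q_w·C_e + Q_r·C_b.
Rearranging, Q_w = Q_r·(C_std − C_b)/(C_e − C_std) = 0.596·(0.095 − 0.0069) / (0.54 − 0.095) = 0.118 m³/s.
= 10.19 ML/d.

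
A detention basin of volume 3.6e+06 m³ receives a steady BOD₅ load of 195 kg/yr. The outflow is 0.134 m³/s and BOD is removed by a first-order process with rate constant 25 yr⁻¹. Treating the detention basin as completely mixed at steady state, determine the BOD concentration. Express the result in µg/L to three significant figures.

Outflow Q = 0.134 m³/s × 3.156e+07 s/yr = 4.229e+06 m³/yr.
Steady-state CSTR mass balance: W = Q·C + k·V·C, so C = W/(Q + kV).
Q + kV = 4.229e+06 + 25·3.6e+06 = 9.423e+07 m³/yr.
C = 195/9.423e+07 = 2.069e-06 kg/m³ = 0.002069 mg/L = 2.069 µg/L.

2.07 µg/L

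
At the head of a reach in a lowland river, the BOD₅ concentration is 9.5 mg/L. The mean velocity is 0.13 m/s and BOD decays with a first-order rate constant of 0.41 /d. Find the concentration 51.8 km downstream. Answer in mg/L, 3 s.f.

Travel time t = 51.8 km / 0.13 m/s = 5.18e+04/0.13 = 3.985e+05 s = 4.612 d.
First-order decay: C = 9.5·exp(−0.41·4.612) = 9.5·0.1509 = 1.434 mg/L.

1.43 mg/L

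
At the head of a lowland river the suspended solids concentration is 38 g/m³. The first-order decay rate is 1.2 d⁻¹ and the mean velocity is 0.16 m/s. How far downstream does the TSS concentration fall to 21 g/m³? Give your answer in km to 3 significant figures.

From C = C₀·e^(−kt), t = ln(C₀/C)/k = ln(38/21)/1.2 = 0.5931/1.2 = 0.4942 d.
Distance = v·t = 0.16 m/s × 4.27e+04 s = 6832 m = 6.832 km.

6.83 km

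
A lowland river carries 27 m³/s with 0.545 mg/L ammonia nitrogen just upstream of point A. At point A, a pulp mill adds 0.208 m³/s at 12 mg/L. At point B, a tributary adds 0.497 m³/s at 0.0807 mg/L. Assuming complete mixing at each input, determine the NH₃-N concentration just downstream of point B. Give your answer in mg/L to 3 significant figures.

After input A: C = (27·0.545 + 0.208·12) / 27.21 = 0.6326 mg/L.
After input B: C = (27.21·0.6326 + 0.497·0.0807) / 27.7 = 0.6227 mg/L.

0.623 mg/L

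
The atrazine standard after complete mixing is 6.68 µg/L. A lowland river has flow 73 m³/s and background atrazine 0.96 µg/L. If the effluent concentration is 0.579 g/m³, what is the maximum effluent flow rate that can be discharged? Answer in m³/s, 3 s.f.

0.96 µg/L = 0.00096 mg/L.
6.68 µg/L = 0.00668 mg/L.
Mass balance at complete mixing: C_std·(Q_w + Q_r) = Q_w·C_e + Q_r·C_b.
Rearranging, Q_w = Q_r·(C_std − C_b)/(C_e − C_std) = 73·(0.00668 − 0.00096) / (0.579 − 0.00668) = 0.7296 m³/s.

0.730 m³/s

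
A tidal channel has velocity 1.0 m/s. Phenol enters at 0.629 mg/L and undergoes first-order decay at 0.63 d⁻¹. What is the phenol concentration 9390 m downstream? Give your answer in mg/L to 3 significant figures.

Travel time t = 9390 m / 1.0 m/s = 9390/1.0 = 9390 s = 0.1087 d.
First-order decay: C = 0.629·exp(−0.63·0.1087) = 0.629·0.9338 = 0.5874 mg/L.

0.587 mg/L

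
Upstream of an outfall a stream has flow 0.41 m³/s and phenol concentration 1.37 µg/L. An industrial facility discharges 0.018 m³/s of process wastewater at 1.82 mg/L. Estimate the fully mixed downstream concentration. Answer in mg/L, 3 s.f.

0.0779 mg/L

1.37 µg/L = 0.00137 mg/L.
By mass balance at complete mixing, C = (0.018·1.82 + 0.41·0.00137) / (0.018 + 0.41) = 0.03332/0.428 = 0.07785 mg/L.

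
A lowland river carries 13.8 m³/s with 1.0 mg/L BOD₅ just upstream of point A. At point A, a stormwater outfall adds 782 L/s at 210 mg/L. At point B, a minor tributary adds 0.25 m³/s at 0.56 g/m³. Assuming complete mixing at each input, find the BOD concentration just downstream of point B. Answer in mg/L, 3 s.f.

12.0 mg/L

782 L/s = 0.782 m³/s.
After input A: C = (13.8·1 + 0.782·210) / 14.58 = 12.21 mg/L.
After input B: C = (14.58·12.21 + 0.25·0.56) / 14.83 = 12.01 mg/L.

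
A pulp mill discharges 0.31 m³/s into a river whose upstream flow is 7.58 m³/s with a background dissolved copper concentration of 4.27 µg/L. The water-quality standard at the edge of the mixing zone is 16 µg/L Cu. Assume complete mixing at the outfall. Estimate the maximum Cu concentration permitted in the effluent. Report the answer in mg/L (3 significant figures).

4.27 µg/L = 0.00427 mg/L.
16 µg/L = 0.016 mg/L.
Mass balance: 0.016·7.89 = 0.31·Cₑ + 7.58·0.00427.
Cₑ = (0.1262 − 0.03237) / 0.31 = 0.3028 mg/L.

0.303 mg/L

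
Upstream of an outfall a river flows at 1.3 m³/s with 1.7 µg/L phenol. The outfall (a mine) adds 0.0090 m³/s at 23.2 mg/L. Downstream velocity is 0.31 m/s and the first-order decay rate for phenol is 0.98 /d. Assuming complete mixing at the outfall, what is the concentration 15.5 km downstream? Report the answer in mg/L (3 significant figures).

1.7 µg/L = 0.0017 mg/L.
After complete mixing, C₀ = (0.009·23.2 + 1.3·0.0017) / 1.309 = 0.1612 mg/L.
Travel time t = 1.55e+04 m / 0.31 m/s = 5e+04 s = 0.5787 d.
C = 0.1612·exp(−0.98·0.5787) = 0.1612·0.5672 = 0.09142 mg/L.

0.0914 mg/L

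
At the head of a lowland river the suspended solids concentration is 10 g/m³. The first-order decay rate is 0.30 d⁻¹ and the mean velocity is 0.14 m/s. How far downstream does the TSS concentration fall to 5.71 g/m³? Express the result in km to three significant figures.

From C = C₀·e^(−kt), t = ln(C₀/C)/k = ln(10/5.71)/0.30 = 0.5604/0.30 = 1.868 d.
Distance = v·t = 0.14 m/s × 1.614e+05 s = 2.259e+04 m = 22.59 km.

22.6 km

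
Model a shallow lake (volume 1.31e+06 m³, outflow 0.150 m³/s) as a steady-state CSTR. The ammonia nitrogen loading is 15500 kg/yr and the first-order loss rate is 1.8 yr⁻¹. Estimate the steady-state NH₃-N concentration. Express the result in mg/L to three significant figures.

2.19 mg/L

Outflow Q = 0.150 m³/s × 3.156e+07 s/yr = 4.734e+06 m³/yr.
Steady-state CSTR mass balance: W = Q·C + k·V·C, so C = W/(Q + kV).
Q + kV = 4.734e+06 + 1.8·1.31e+06 = 7.092e+06 m³/yr.
C = 15500/7.092e+06 = 0.002186 kg/m³ = 2.186 mg/L.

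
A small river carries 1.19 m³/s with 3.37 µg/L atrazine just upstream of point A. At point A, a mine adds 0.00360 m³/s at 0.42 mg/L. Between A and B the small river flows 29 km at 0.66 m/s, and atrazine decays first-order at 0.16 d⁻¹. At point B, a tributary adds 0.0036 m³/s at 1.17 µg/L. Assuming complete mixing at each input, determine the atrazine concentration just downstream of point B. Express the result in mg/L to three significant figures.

0.00426 mg/L

3.37 µg/L = 0.00337 mg/L.
After input A: C = (1.19·0.00337 + 0.0036·0.42) / 1.194 = 0.004627 mg/L.
Over the 29 km reach to input B (t = 4.394e+04 s = 0.5086 d), decay gives C = 0.004627·exp(−0.16·0.5086) = 0.004265 mg/L.
1.17 µg/L = 0.00117 mg/L.
After input B: C = (1.194·0.004265 + 0.0036·0.00117) / 1.197 = 0.004256 mg/L.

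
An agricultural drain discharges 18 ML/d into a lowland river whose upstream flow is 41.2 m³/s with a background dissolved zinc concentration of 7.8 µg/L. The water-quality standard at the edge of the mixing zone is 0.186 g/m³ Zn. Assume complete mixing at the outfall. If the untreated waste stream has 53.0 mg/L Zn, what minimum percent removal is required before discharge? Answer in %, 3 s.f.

18 ML/d = 0.2083 m³/s.
7.8 µg/L = 0.0078 mg/L.
Mass balance: 0.186·41.41 = 0.2083·Cₑ + 41.2·0.0078.
Cₑ = (7.702 − 0.3214) / 0.2083 = 35.43 mg/L.
Required removal = 1 − 35.43/53.0 = 33.16 %.

33.2 %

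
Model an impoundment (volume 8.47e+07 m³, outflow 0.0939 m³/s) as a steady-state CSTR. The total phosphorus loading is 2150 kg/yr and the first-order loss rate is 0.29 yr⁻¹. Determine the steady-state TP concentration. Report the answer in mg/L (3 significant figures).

0.0781 mg/L

Outflow Q = 0.0939 m³/s × 3.156e+07 s/yr = 2.963e+06 m³/yr.
Steady-state CSTR mass balance: W = Q·C + k·V·C, so C = W/(Q + kV).
Q + kV = 2.963e+06 + 0.29·8.47e+07 = 2.753e+07 m³/yr.
C = 2150/2.753e+07 = 7.811e-05 kg/m³ = 0.07811 mg/L.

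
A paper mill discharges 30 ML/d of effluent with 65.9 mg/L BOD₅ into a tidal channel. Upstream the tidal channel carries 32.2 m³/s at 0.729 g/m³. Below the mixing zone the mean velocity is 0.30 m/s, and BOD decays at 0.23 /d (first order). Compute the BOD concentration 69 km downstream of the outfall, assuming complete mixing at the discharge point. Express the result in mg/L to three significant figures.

0.772 mg/L

30 ML/d = 0.3472 m³/s.
After complete mixing, C₀ = (0.3472·65.9 + 32.2·0.729) / 32.55 = 1.424 mg/L.
Travel time t = 6.9e+04 m / 0.30 m/s = 2.3e+05 s = 2.662 d.
C = 1.424·exp(−0.23·2.662) = 1.424·0.5421 = 0.7721 mg/L.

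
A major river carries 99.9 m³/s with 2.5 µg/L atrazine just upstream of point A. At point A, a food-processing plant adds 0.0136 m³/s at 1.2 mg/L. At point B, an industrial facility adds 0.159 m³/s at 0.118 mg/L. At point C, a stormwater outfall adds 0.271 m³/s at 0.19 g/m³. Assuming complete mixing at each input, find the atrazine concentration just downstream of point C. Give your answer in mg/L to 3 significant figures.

0.00335 mg/L

2.5 µg/L = 0.0025 mg/L.
After input A: C = (99.9·0.0025 + 0.0136·1.2) / 99.91 = 0.002663 mg/L.
After input B: C = (99.91·0.002663 + 0.159·0.118) / 100.1 = 0.002846 mg/L.
After input C: C = (100.1·0.002846 + 0.271·0.19) / 100.3 = 0.003352 mg/L.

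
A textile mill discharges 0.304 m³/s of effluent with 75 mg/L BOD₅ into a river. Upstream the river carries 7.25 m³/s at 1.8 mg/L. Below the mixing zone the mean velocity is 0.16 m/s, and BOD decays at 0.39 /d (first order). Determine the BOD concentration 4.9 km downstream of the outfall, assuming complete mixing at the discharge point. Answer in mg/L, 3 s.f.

After complete mixing, C₀ = (0.304·75 + 7.25·1.8) / 7.554 = 4.746 mg/L.
Travel time t = 4900 m / 0.16 m/s = 3.062e+04 s = 0.3545 d.
C = 4.746·exp(−0.39·0.3545) = 4.746·0.8709 = 4.133 mg/L.

4.13 mg/L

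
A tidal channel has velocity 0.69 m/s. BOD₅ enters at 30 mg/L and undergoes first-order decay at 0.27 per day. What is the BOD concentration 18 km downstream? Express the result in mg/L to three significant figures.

27.7 mg/L

Travel time t = 18 km / 0.69 m/s = 1.8e+04/0.69 = 2.609e+04 s = 0.3019 d.
First-order decay: C = 30·exp(−0.27·0.3019) = 30·0.9217 = 27.65 mg/L.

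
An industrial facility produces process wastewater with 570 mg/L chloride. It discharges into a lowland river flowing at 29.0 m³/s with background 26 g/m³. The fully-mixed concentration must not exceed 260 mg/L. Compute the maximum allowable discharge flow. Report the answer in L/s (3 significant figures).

21900 L/s

Mass balance at complete mixing: C_std·(Q_w + Q_r) = Q_w·C_e + Q_r·C_b.
Rearranging, Q_w = Q_r·(C_std − C_b)/(C_e − C_std) = 29.0·(260 − 26) / (570 − 260) = 21.89 m³/s.
= 2.189e+04 L/s.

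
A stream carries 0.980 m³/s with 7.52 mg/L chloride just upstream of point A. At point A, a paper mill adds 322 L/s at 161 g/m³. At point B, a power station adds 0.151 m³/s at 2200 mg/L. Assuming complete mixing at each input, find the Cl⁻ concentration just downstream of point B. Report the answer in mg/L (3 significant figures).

269 mg/L

322 L/s = 0.322 m³/s.
After input A: C = (0.98·7.52 + 0.322·161) / 1.302 = 45.48 mg/L.
After input B: C = (1.302·45.48 + 0.151·2200) / 1.453 = 269.4 mg/L.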